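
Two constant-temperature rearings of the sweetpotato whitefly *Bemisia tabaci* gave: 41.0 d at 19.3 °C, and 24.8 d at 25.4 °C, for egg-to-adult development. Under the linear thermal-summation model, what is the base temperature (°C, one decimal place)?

Equal thermal constants: D₁(T₁ − T_b) = D₂(T₂ − T_b).
41.0·(19.3 − T_b) = 24.8·(25.4 − T_b)
T_b = (41.0·19.3 − 24.8·25.4) / (41.0 − 24.8) = 161.38 / 16.2 = 9.962 °C ≈ 10.0 °C.

10.0 °C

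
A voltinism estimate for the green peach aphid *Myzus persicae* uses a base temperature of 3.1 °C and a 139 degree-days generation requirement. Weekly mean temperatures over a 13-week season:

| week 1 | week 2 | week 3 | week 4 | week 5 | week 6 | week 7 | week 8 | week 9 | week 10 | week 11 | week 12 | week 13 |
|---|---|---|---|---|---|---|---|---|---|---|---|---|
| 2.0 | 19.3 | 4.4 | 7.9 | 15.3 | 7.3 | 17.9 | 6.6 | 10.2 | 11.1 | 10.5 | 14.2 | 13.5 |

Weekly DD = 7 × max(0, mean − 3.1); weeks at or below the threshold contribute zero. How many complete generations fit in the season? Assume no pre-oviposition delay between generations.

5 generations

Weekly DD (7 × max(0, T̄ − 3.1)): 0.0, 113.4, 9.1, 33.6, 85.4, 29.4, 103.6, 24.5, 49.7, 56.0, 51.8, 77.7, 72.8.
Season total = 707.0 DD.
Complete generations = ⌊707.0 / 139⌋ = 5.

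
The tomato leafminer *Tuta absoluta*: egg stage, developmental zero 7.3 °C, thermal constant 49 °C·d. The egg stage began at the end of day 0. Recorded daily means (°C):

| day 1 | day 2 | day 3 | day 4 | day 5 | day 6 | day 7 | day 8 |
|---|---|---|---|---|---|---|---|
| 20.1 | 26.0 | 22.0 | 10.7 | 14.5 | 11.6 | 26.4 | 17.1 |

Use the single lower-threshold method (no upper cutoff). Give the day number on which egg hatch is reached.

day 4

Daily DD above 7.3 °C: 12.8, 18.7, 14.7, 3.4, 7.2, 4.3, 19.1, 9.8.
Cumulative: 12.8, 31.5, 46.2, 49.6, 56.8, 61.1, 80.2, 90.0.
The total first reaches 49 DD on day 4.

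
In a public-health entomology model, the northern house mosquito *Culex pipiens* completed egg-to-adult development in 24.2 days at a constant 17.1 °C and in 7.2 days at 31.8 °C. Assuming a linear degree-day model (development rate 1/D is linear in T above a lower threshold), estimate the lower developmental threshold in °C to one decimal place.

Equal thermal constants: D₁(T₁ − T_b) = D₂(T₂ − T_b).
24.2·(17.1 − T_b) = 7.2·(31.8 − T_b)
T_b = (24.2·17.1 − 7.2·31.8) / (24.2 − 7.2) = 184.86 / 17.0 = 10.874 °C ≈ 10.9 °C.

10.9 °C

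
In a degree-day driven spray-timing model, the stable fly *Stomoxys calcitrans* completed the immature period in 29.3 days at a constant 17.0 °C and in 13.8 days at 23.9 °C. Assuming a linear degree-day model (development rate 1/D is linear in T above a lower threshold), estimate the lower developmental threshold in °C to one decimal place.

Linear rate model ⇒ the product D·(T − T_b) is constant across temperatures.
29.3·(17.0 − T_b) = 13.8·(23.9 − T_b)
T_b = (29.3·17.0 − 13.8·23.9) / (29.3 − 13.8) = 168.28 / 15.5 = 10.857 °C ≈ 10.9 °C.

10.9 °C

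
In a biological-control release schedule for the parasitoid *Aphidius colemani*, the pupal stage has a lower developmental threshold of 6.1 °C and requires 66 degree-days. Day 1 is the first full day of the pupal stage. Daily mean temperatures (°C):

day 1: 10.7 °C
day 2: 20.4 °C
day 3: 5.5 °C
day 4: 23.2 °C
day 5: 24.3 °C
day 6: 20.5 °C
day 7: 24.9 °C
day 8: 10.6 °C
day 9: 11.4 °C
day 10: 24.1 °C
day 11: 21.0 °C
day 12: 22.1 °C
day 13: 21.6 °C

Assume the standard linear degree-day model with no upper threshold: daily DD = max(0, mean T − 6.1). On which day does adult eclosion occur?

Daily DD above 6.1 °C: 4.6, 14.3, 0.0, 17.1, 18.2, 14.4, 18.8, 4.5, 5.3, 18.0, 14.9, 16.0, 15.5.
Cumulative: 4.6, 18.9, 18.9, 36.0, 54.2, 68.6, 87.4, 91.9, 97.2, 115.2, 130.1, 146.1, 161.6.
The total first reaches 66 DD on day 6.

day 6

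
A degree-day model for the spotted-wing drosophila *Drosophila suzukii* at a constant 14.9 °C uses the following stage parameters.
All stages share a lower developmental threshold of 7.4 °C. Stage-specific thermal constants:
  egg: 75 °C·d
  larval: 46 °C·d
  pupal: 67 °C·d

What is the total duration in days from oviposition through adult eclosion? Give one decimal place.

25.1 days

Daily accumulation at 14.9 °C = 14.9 − 7.4 = 7.5 DD/day.
Total K = 75 + 46 + 67 = 188 DD.
Total duration = 188 / 7.5 = 25.067 ≈ 25.1 days.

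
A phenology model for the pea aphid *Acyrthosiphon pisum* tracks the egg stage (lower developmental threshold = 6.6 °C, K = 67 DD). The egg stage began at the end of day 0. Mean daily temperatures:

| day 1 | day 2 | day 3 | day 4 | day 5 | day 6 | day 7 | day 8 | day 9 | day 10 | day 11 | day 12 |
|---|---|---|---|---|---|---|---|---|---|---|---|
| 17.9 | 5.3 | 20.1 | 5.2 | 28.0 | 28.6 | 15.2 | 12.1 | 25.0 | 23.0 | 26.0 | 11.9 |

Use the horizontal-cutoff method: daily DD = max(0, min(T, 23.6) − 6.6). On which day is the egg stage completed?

Daily DD above 6.6 °C (capped at 17.0): 11.3, 0.0, 13.5, 0.0, 17.0, 17.0, 8.6, 5.5, 17.0, 16.4, 17.0, 5.3.
Cumulative: 11.3, 11.3, 24.8, 24.8, 41.8, 58.8, 67.4, 72.9, 89.9, 106.3, 123.3, 128.6.
The total first reaches 67 DD on day 7.

day 7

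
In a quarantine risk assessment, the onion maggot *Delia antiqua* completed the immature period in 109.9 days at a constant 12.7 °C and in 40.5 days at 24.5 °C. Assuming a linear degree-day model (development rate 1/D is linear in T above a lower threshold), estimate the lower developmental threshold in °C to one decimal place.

Linear rate model ⇒ the product D·(T − T_b) is constant across temperatures.
109.9·(12.7 − T_b) = 40.5·(24.5 − T_b)
T_b = (109.9·12.7 − 40.5·24.5) / (109.9 − 40.5) = 403.48 / 69.4 = 5.814 °C ≈ 5.8 °C.

5.8 °C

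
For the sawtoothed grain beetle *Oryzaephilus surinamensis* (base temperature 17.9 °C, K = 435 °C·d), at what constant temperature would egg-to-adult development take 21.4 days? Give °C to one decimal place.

38.2 °C

Required daily accumulation = 435 / 21.4 = 20.327 DD/day.
T = T_base + 20.327 = 17.9 + 20.327 = 38.227 ≈ 38.2 °C.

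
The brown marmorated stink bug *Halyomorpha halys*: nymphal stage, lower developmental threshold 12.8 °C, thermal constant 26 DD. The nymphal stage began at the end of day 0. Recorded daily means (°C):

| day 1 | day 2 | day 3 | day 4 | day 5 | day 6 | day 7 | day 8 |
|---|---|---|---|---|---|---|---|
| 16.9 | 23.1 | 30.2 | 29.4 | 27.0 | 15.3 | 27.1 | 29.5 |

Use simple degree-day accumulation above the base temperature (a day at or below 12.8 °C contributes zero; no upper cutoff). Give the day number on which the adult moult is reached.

day 3

Daily DD above 12.8 °C: 4.1, 10.3, 17.4, 16.6, 14.2, 2.5, 14.3, 16.7.
Cumulative: 4.1, 14.4, 31.8, 48.4, 62.6, 65.1, 79.4, 96.1.
The total first reaches 26 DD on day 3.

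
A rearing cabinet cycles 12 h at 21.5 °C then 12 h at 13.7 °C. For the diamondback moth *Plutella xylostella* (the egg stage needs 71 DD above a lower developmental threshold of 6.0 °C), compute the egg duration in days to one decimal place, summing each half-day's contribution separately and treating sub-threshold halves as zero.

6.1 days

Day half: max(0, 21.5 − 6.0) × 0.5 = 15.5 × 0.5 = 7.75 DD.
Night half: max(0, 13.7 − 6.0) × 0.5 = 7.7 × 0.5 = 3.85 DD.
Per 24 h: 11.60 DD/day.
Duration = 71 / 11.60 = 6.121 ≈ 6.1 days.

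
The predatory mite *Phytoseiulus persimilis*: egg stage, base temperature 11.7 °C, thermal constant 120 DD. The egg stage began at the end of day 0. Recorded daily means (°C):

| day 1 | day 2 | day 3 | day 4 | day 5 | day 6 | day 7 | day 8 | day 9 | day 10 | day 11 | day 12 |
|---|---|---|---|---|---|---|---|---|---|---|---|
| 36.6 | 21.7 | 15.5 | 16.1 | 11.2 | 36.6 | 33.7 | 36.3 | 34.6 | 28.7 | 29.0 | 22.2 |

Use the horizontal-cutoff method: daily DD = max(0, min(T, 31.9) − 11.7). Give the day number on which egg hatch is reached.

Daily DD above 11.7 °C (capped at 20.2): 20.2, 10.0, 3.8, 4.4, 0.0, 20.2, 20.2, 20.2, 20.2, 17.0, 17.3, 10.5.
Cumulative: 20.2, 30.2, 34.0, 38.4, 38.4, 58.6, 78.8, 99.0, 119.2, 136.2, 153.5, 164.0.
The total first reaches 120 DD on day 10.

day 10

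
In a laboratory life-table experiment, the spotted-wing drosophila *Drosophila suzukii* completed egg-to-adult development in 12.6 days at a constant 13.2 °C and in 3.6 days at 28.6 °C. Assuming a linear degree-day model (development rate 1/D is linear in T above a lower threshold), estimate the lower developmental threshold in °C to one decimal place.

Linear rate model ⇒ the product D·(T − T_b) is constant across temperatures.
12.6·(13.2 − T_b) = 3.6·(28.6 − T_b)
T_b = (12.6·13.2 − 3.6·28.6) / (12.6 − 3.6) = 63.36 / 9.0 = 7.040 °C ≈ 7.0 °C.

7.0 °C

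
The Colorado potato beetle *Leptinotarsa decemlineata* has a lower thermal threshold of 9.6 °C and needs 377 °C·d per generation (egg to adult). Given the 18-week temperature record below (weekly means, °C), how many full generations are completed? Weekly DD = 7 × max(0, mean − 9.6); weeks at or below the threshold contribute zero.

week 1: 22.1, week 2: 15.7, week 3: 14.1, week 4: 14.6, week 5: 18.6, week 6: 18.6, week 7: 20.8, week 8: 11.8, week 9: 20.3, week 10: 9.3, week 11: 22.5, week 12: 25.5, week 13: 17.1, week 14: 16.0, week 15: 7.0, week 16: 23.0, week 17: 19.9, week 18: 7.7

Weekly DD (7 × max(0, T̄ − 9.6)): 87.5, 42.7, 31.5, 35.0, 63.0, 63.0, 78.4, 15.4, 74.9, 0.0, 90.3, 111.3, 52.5, 44.8, 0.0, 93.8, 72.1, 0.0.
Season total = 956.2 DD.
Complete generations = ⌊956.2 / 377⌋ = 2.

2 generations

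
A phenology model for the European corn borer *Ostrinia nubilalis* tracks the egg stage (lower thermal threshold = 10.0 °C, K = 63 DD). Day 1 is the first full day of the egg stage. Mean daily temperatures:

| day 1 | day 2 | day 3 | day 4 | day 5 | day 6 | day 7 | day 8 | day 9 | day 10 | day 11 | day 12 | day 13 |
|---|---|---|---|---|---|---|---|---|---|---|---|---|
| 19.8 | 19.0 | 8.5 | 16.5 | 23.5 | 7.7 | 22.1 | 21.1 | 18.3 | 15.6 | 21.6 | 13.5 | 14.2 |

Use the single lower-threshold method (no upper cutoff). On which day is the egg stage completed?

day 9

Daily DD above 10.0 °C: 9.8, 9.0, 0.0, 6.5, 13.5, 0.0, 12.1, 11.1, 8.3, 5.6, 11.6, 3.5, 4.2.
Cumulative: 9.8, 18.8, 18.8, 25.3, 38.8, 38.8, 50.9, 62.0, 70.3, 75.9, 87.5, 91.0, 95.2.
The total first reaches 63 DD on day 9.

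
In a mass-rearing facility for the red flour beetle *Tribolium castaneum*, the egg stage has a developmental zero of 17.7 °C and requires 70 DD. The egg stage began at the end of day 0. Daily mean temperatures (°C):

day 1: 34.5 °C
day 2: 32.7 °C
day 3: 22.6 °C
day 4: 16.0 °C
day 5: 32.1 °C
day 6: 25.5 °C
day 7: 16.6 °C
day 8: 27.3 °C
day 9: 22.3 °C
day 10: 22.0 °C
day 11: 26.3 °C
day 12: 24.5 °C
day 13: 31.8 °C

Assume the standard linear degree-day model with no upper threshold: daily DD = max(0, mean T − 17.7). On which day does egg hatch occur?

Daily DD above 17.7 °C: 16.8, 15.0, 4.9, 0.0, 14.4, 7.8, 0.0, 9.6, 4.6, 4.3, 8.6, 6.8, 14.1.
Cumulative: 16.8, 31.8, 36.7, 36.7, 51.1, 58.9, 58.9, 68.5, 73.1, 77.4, 86.0, 92.8, 106.9.
The total first reaches 70 DD on day 9.

day 9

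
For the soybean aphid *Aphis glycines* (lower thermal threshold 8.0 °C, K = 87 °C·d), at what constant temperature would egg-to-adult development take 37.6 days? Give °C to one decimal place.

Required daily accumulation = 87 / 37.6 = 2.314 DD/day.
T = T_base + 2.314 = 8.0 + 2.314 = 10.314 ≈ 10.3 °C.

10.3 °C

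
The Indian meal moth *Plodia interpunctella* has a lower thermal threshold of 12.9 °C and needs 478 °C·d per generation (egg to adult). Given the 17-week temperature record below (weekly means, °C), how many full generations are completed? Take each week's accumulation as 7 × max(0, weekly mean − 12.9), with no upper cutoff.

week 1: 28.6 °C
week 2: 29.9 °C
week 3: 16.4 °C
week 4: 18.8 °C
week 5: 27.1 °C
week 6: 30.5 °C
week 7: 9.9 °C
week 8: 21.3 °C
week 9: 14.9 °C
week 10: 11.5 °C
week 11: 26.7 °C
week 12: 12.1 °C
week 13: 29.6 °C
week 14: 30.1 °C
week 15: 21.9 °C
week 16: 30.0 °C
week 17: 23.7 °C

2 generations

Weekly DD (7 × max(0, T̄ − 12.9)): 109.9, 119.0, 24.5, 41.3, 99.4, 123.2, 0.0, 58.8, 14.0, 0.0, 96.6, 0.0, 116.9, 120.4, 63.0, 119.7, 75.6.
Season total = 1182.3 DD.
Complete generations = ⌊1182.3 / 478⌋ = 2.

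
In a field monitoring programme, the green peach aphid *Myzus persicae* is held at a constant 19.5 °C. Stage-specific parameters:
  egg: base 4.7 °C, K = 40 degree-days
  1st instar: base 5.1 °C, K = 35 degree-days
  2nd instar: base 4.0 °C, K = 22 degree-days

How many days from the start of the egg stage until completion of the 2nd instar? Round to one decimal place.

egg: 40 / (19.5 − 4.7) = 40 / 14.8 = 2.703 d.
1st instar: 35 / (19.5 − 5.1) = 35 / 14.4 = 2.431 d.
2nd instar: 22 / (19.5 − 4.0) = 22 / 15.5 = 1.419 d.
Sum = 6.553 ≈ 6.6 days.

6.6 days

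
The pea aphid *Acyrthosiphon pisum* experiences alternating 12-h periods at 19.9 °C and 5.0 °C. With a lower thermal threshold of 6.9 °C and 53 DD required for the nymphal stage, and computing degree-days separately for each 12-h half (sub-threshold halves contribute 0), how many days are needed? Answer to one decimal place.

8.2 days

Day half: max(0, 19.9 − 6.9) × 0.5 = 13.0 × 0.5 = 6.50 DD.
Night half: max(0, 5.0 − 6.9) × 0.5 = 0.0 × 0.5 = 0.00 DD.
Per 24 h: 6.50 DD/day.
Duration = 53 / 6.50 = 8.154 ≈ 8.2 days.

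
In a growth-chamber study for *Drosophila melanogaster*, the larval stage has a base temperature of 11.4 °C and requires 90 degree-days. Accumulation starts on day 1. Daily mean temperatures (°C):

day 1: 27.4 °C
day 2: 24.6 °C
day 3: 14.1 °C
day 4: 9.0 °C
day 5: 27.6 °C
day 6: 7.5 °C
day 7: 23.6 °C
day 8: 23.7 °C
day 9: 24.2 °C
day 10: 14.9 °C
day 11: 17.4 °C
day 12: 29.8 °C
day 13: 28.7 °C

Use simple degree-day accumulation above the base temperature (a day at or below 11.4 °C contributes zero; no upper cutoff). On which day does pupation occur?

Daily DD above 11.4 °C: 16.0, 13.2, 2.7, 0.0, 16.2, 0.0, 12.2, 12.3, 12.8, 3.5, 6.0, 18.4, 17.3.
Cumulative: 16.0, 29.2, 31.9, 31.9, 48.1, 48.1, 60.3, 72.6, 85.4, 88.9, 94.9, 113.3, 130.6.
The total first reaches 90 DD on day 11.

day 11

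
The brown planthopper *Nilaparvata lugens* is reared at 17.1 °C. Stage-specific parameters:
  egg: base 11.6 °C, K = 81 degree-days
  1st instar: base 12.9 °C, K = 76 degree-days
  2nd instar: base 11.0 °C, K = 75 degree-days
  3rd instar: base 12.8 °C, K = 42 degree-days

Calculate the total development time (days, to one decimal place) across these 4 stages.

54.9 days

egg: 81 / (17.1 − 11.6) = 81 / 5.5 = 14.727 d.
1st instar: 76 / (17.1 − 12.9) = 76 / 4.2 = 18.095 d.
2nd instar: 75 / (17.1 − 11.0) = 75 / 6.1 = 12.295 d.
3rd instar: 42 / (17.1 − 12.8) = 42 / 4.3 = 9.767 d.
Sum = 54.885 ≈ 54.9 days.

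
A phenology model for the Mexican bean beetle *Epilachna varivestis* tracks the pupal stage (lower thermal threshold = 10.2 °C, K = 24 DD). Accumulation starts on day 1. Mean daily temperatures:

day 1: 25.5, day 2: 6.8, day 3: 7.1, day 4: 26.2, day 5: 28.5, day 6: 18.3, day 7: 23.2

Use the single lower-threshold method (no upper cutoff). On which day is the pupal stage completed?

Daily DD above 10.2 °C: 15.3, 0.0, 0.0, 16.0, 18.3, 8.1, 13.0.
Cumulative: 15.3, 15.3, 15.3, 31.3, 49.6, 57.7, 70.7.
The total first reaches 24 DD on day 4.

day 4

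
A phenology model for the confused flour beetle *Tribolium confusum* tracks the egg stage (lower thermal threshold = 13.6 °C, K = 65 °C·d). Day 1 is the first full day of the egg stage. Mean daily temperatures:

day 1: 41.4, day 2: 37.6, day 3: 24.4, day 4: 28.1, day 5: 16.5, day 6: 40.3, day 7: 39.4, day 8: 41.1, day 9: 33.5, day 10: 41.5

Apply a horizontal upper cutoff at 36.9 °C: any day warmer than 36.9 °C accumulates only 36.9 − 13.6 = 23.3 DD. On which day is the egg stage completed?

day 4

Daily DD above 13.6 °C (capped at 23.3): 23.3, 23.3, 10.8, 14.5, 2.9, 23.3, 23.3, 23.3, 19.9, 23.3.
Cumulative: 23.3, 46.6, 57.4, 71.9, 74.8, 98.1, 121.4, 144.7, 164.6, 187.9.
The total first reaches 65 DD on day 4.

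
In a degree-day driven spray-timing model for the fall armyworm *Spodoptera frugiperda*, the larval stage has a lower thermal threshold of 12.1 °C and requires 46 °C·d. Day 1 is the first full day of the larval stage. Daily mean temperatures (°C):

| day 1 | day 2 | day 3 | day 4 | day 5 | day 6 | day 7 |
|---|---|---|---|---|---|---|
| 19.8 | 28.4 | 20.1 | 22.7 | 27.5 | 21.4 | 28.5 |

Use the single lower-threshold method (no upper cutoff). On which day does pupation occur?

Daily DD above 12.1 °C: 7.7, 16.3, 8.0, 10.6, 15.4, 9.3, 16.4.
Cumulative: 7.7, 24.0, 32.0, 42.6, 58.0, 67.3, 83.7.
The total first reaches 46 DD on day 5.

day 5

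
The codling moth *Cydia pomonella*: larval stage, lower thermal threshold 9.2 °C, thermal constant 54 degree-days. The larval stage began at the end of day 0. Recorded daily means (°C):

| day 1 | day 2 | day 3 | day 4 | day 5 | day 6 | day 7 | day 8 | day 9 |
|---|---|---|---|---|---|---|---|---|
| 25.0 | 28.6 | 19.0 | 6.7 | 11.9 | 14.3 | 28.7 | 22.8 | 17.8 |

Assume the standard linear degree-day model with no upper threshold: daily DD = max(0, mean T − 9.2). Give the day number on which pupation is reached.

day 7

Daily DD above 9.2 °C: 15.8, 19.4, 9.8, 0.0, 2.7, 5.1, 19.5, 13.6, 8.6.
Cumulative: 15.8, 35.2, 45.0, 45.0, 47.7, 52.8, 72.3, 85.9, 94.5.
The total first reaches 54 DD on day 7.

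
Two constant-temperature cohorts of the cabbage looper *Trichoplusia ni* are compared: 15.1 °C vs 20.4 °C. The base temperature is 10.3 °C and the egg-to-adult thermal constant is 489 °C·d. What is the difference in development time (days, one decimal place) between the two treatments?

53.5 days

At 15.1 °C: 489 / (15.1 − 10.3) = 489 / 4.8 = 101.875 d.
At 20.4 °C: 489 / (20.4 − 10.3) = 489 / 10.1 = 48.416 d.
Difference = |101.875 − 48.416| = 53.459 ≈ 53.5 days.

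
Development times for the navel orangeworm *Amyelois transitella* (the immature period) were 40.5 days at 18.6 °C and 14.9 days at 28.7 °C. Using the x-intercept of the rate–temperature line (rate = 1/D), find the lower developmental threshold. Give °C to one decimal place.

Under the model K = D·(T − T_b), so D₁·(T₁ − T_b) = D₂·(T₂ − T_b).
40.5·(18.6 − T_b) = 14.9·(28.7 − T_b)
T_b = (40.5·18.6 − 14.9·28.7) / (40.5 − 14.9) = 325.67 / 25.6 = 12.721 °C ≈ 12.7 °C.

12.7 °C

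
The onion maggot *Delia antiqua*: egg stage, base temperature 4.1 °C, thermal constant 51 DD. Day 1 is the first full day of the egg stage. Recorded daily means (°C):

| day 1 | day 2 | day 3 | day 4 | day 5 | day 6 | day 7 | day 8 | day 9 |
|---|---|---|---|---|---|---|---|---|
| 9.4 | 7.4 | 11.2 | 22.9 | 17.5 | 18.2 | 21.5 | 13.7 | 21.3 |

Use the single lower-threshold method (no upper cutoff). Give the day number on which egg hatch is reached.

Daily DD above 4.1 °C: 5.3, 3.3, 7.1, 18.8, 13.4, 14.1, 17.4, 9.6, 17.2.
Cumulative: 5.3, 8.6, 15.7, 34.5, 47.9, 62.0, 79.4, 89.0, 106.2.
The total first reaches 51 DD on day 6.

day 6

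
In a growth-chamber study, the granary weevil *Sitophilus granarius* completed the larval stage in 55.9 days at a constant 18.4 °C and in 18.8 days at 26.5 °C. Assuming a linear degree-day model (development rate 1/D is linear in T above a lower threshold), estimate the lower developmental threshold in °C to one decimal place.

Under the model K = D·(T − T_b), so D₁·(T₁ − T_b) = D₂·(T₂ − T_b).
55.9·(18.4 − T_b) = 18.8·(26.5 − T_b)
T_b = (55.9·18.4 − 18.8·26.5) / (55.9 − 18.8) = 530.36 / 37.1 = 14.295 °C ≈ 14.3 °C.

14.3 °C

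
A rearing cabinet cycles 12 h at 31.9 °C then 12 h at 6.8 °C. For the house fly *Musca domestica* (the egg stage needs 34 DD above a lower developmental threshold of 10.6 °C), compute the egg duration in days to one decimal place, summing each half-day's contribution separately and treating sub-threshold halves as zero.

Day half: max(0, 31.9 − 10.6) × 0.5 = 21.3 × 0.5 = 10.65 DD.
Night half: max(0, 6.8 − 10.6) × 0.5 = 0.0 × 0.5 = 0.00 DD.
Per 24 h: 10.65 DD/day.
Duration = 34 / 10.65 = 3.192 ≈ 3.2 days.

3.2 days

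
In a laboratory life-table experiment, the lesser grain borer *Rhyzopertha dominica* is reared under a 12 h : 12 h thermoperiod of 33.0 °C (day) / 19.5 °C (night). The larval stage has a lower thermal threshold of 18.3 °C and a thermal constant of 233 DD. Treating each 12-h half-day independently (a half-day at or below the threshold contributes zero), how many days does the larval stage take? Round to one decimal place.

29.3 days

Day half: max(0, 33.0 − 18.3) × 0.5 = 14.7 × 0.5 = 7.35 DD.
Night half: max(0, 19.5 − 18.3) × 0.5 = 1.2 × 0.5 = 0.60 DD.
Per 24 h: 7.95 DD/day.
Duration = 233 / 7.95 = 29.308 ≈ 29.3 days.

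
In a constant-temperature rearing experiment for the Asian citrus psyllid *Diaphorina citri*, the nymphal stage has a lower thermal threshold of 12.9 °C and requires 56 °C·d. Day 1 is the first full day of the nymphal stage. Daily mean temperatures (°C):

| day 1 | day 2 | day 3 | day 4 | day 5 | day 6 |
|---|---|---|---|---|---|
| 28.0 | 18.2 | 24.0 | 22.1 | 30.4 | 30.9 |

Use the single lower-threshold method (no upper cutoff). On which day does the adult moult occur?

day 5

Daily DD above 12.9 °C: 15.1, 5.3, 11.1, 9.2, 17.5, 18.0.
Cumulative: 15.1, 20.4, 31.5, 40.7, 58.2, 76.2.
The total first reaches 56 DD on day 5.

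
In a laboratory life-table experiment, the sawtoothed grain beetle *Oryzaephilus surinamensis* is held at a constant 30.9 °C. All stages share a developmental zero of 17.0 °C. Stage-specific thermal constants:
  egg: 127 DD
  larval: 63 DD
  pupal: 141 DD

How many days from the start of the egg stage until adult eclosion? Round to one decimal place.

Daily accumulation at 30.9 °C = 30.9 − 17.0 = 13.9 DD/day.
Total K = 127 + 63 + 141 = 331 DD.
Total duration = 331 / 13.9 = 23.813 ≈ 23.8 days.

23.8 days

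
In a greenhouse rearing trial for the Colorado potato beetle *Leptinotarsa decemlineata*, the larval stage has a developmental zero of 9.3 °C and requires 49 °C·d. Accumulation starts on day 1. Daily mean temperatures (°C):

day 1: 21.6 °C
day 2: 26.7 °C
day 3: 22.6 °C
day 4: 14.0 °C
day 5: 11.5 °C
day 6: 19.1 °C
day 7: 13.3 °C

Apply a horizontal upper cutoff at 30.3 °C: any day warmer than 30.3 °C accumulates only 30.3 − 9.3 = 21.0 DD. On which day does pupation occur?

Daily DD above 9.3 °C (capped at 21.0): 12.3, 17.4, 13.3, 4.7, 2.2, 9.8, 4.0.
Cumulative: 12.3, 29.7, 43.0, 47.7, 49.9, 59.7, 63.7.
The total first reaches 49 DD on day 5.

day 5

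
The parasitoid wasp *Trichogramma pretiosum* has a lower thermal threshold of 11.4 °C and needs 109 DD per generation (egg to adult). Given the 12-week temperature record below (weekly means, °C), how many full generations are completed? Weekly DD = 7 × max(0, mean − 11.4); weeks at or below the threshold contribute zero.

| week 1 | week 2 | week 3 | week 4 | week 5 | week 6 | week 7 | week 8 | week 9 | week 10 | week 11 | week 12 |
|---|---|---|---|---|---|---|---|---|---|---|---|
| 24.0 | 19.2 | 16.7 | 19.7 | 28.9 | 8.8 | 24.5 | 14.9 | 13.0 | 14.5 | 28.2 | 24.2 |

Weekly DD (7 × max(0, T̄ − 11.4)): 88.2, 54.6, 37.1, 58.1, 122.5, 0.0, 91.7, 24.5, 11.2, 21.7, 117.6, 89.6.
Season total = 716.8 DD.
Complete generations = ⌊716.8 / 109⌋ = 6.

6 generations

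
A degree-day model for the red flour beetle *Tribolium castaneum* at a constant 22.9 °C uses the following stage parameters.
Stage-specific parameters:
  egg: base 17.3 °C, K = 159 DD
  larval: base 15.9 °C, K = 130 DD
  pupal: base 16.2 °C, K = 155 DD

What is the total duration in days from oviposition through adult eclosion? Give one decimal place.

70.1 days

egg: 159 / (22.9 − 17.3) = 159 / 5.6 = 28.393 d.
larval: 130 / (22.9 − 15.9) = 130 / 7.0 = 18.571 d.
pupal: 155 / (22.9 − 16.2) = 155 / 6.7 = 23.134 d.
Sum = 70.099 ≈ 70.1 days.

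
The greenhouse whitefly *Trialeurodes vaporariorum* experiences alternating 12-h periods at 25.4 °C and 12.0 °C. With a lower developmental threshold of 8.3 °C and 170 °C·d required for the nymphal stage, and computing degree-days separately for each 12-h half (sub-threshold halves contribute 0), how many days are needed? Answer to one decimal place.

Day half: max(0, 25.4 − 8.3) × 0.5 = 17.1 × 0.5 = 8.55 DD.
Night half: max(0, 12.0 − 8.3) × 0.5 = 3.7 × 0.5 = 1.85 DD.
Per 24 h: 10.40 DD/day.
Duration = 170 / 10.40 = 16.346 ≈ 16.3 days.

16.3 days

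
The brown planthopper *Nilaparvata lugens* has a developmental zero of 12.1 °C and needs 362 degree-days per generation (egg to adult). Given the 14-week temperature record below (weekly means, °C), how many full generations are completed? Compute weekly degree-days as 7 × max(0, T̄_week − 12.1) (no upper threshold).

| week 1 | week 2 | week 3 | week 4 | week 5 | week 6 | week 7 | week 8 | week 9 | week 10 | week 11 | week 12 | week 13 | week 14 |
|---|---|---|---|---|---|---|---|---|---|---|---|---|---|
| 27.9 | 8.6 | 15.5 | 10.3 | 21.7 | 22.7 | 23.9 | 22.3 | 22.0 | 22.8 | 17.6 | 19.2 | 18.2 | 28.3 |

2 generations

Weekly DD (7 × max(0, T̄ − 12.1)): 110.6, 0.0, 23.8, 0.0, 67.2, 74.2, 82.6, 71.4, 69.3, 74.9, 38.5, 49.7, 42.7, 113.4.
Season total = 818.3 DD.
Complete generations = ⌊818.3 / 362⌋ = 2.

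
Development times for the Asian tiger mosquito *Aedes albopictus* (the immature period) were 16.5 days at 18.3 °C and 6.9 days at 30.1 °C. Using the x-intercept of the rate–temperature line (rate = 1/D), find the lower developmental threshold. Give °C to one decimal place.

Under the model K = D·(T − T_b), so D₁·(T₁ − T_b) = D₂·(T₂ − T_b).
16.5·(18.3 − T_b) = 6.9·(30.1 − T_b)
T_b = (16.5·18.3 − 6.9·30.1) / (16.5 − 6.9) = 94.26 / 9.6 = 9.819 °C ≈ 9.8 °C.

9.8 °C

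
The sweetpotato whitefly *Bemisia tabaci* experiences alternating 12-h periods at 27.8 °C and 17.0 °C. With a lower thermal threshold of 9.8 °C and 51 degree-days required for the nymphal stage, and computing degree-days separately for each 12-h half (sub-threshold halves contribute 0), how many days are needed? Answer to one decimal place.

Day half: max(0, 27.8 − 9.8) × 0.5 = 18.0 × 0.5 = 9.00 DD.
Night half: max(0, 17.0 − 9.8) × 0.5 = 7.2 × 0.5 = 3.60 DD.
Per 24 h: 12.60 DD/day.
Duration = 51 / 12.60 = 4.048 ≈ 4.0 days.

4.0 days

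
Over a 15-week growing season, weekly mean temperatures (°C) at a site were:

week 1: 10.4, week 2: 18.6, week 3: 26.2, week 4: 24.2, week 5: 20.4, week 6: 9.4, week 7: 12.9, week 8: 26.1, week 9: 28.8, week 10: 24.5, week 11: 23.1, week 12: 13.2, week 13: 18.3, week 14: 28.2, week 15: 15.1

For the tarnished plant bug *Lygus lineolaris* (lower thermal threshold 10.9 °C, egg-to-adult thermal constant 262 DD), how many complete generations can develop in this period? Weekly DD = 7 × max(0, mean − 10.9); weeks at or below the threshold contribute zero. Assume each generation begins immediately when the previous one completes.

3 generations

Weekly DD (7 × max(0, T̄ − 10.9)): 0.0, 53.9, 107.1, 93.1, 66.5, 0.0, 14.0, 106.4, 125.3, 95.2, 85.4, 16.1, 51.8, 121.1, 29.4.
Season total = 965.3 DD.
Complete generations = ⌊965.3 / 262⌋ = 3.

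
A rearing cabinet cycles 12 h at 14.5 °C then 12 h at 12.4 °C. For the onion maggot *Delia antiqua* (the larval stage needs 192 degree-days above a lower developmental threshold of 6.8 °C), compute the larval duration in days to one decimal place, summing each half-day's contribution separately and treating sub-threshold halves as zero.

28.9 days

Day half: max(0, 14.5 − 6.8) × 0.5 = 7.7 × 0.5 = 3.85 DD.
Night half: max(0, 12.4 − 6.8) × 0.5 = 5.6 × 0.5 = 2.80 DD.
Per 24 h: 6.65 DD/day.
Duration = 192 / 6.65 = 28.872 ≈ 28.9 days.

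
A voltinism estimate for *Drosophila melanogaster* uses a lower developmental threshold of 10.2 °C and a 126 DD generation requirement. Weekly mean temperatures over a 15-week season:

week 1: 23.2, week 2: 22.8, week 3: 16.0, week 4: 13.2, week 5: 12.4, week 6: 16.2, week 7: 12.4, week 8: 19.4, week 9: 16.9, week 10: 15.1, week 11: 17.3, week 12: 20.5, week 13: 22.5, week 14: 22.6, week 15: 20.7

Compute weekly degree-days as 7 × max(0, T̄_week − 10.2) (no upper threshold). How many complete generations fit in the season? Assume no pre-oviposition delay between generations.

Weekly DD (7 × max(0, T̄ − 10.2)): 91.0, 88.2, 40.6, 21.0, 15.4, 42.0, 15.4, 64.4, 46.9, 34.3, 49.7, 72.1, 86.1, 86.8, 73.5.
Season total = 827.4 DD.
Complete generations = ⌊827.4 / 126⌋ = 6.

6 generations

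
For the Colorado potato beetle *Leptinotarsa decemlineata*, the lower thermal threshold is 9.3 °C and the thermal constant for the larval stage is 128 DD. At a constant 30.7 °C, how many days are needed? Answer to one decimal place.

Daily accumulation = 30.7 − 9.3 = 21.4 DD/day.
Duration = 128 / 21.4 = 5.981 ≈ 6.0 days.

6.0 days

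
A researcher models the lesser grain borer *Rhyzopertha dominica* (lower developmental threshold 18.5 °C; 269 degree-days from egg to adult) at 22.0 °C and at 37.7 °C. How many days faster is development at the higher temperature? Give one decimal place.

At 22.0 °C: 269 / (22.0 − 18.5) = 269 / 3.5 = 76.857 d.
At 37.7 °C: 269 / (37.7 − 18.5) = 269 / 19.2 = 14.010 d.
Difference = |76.857 − 14.010| = 62.847 ≈ 62.8 days.

62.8 days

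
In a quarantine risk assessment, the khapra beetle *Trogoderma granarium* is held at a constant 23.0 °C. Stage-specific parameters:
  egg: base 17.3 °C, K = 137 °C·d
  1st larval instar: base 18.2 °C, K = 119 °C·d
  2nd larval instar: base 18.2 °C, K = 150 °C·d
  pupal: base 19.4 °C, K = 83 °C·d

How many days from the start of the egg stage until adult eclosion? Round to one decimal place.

103.1 days

egg: 137 / (23.0 − 17.3) = 137 / 5.7 = 24.035 d.
1st larval instar: 119 / (23.0 − 18.2) = 119 / 4.8 = 24.792 d.
2nd larval instar: 150 / (23.0 − 18.2) = 150 / 4.8 = 31.250 d.
pupal: 83 / (23.0 − 19.4) = 83 / 3.6 = 23.056 d.
Sum = 103.132 ≈ 103.1 days.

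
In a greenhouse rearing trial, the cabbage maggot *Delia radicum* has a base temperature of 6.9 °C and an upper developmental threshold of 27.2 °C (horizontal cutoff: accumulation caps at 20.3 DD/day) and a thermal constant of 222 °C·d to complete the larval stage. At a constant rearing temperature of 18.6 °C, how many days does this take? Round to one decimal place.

Daily accumulation = 18.6 − 6.9 = 11.7 DD/day.
Duration = 222 / 11.7 = 18.974 ≈ 19.0 days.

19.0 days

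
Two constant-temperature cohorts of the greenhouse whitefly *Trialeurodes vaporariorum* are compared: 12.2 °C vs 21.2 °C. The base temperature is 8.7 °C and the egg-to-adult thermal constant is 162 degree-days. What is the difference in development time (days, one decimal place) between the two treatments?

33.3 days

At 12.2 °C: 162 / (12.2 − 8.7) = 162 / 3.5 = 46.286 d.
At 21.2 °C: 162 / (21.2 − 8.7) = 162 / 12.5 = 12.960 d.
Difference = |46.286 − 12.960| = 33.326 ≈ 33.3 days.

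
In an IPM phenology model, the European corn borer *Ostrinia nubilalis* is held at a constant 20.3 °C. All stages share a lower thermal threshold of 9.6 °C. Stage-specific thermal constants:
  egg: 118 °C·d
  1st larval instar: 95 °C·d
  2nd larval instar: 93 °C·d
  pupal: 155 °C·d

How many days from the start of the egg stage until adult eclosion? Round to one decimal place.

43.1 days

Daily accumulation at 20.3 °C = 20.3 − 9.6 = 10.7 DD/day.
Total K = 118 + 95 + 93 + 155 = 461 DD.
Total duration = 461 / 10.7 = 43.084 ≈ 43.1 days.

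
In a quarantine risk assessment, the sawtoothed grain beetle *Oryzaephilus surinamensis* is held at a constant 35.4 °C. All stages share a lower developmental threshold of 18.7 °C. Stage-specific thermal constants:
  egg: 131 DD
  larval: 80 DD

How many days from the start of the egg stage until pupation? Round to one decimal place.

Daily accumulation at 35.4 °C = 35.4 − 18.7 = 16.7 DD/day.
Total K = 131 + 80 = 211 DD.
Total duration = 211 / 16.7 = 12.635 ≈ 12.6 days.

12.6 days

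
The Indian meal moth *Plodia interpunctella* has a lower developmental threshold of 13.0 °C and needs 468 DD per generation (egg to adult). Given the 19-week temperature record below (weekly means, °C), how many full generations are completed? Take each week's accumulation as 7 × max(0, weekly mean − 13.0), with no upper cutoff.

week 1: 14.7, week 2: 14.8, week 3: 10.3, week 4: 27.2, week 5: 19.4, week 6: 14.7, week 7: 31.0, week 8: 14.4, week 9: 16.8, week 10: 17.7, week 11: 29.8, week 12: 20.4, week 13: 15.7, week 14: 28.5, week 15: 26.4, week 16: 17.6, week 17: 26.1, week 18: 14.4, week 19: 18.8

Weekly DD (7 × max(0, T̄ − 13.0)): 11.9, 12.6, 0.0, 99.4, 44.8, 11.9, 126.0, 9.8, 26.6, 32.9, 117.6, 51.8, 18.9, 108.5, 93.8, 32.2, 91.7, 9.8, 40.6.
Season total = 940.8 DD.
Complete generations = ⌊940.8 / 468⌋ = 2.

2 generations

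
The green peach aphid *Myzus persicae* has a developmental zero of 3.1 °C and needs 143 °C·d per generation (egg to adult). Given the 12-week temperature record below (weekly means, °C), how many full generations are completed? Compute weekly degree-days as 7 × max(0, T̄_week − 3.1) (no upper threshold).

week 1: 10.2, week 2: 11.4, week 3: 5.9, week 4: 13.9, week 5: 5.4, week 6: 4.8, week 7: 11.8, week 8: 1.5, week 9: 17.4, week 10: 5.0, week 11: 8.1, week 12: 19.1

Weekly DD (7 × max(0, T̄ − 3.1)): 49.7, 58.1, 19.6, 75.6, 16.1, 11.9, 60.9, 0.0, 100.1, 13.3, 35.0, 112.0.
Season total = 552.3 DD.
Complete generations = ⌊552.3 / 143⌋ = 3.

3 generations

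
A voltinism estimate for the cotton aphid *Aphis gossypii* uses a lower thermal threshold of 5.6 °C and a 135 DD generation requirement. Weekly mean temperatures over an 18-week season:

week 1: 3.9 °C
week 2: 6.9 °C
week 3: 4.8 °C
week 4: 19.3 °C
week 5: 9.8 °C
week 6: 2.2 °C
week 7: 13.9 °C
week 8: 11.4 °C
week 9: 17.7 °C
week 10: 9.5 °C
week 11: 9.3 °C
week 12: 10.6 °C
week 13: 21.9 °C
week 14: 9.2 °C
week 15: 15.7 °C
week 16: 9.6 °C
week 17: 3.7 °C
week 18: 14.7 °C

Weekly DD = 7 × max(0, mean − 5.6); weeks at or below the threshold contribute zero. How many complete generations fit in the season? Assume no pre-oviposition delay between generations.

Weekly DD (7 × max(0, T̄ − 5.6)): 0.0, 9.1, 0.0, 95.9, 29.4, 0.0, 58.1, 40.6, 84.7, 27.3, 25.9, 35.0, 114.1, 25.2, 70.7, 28.0, 0.0, 63.7.
Season total = 707.7 DD.
Complete generations = ⌊707.7 / 135⌋ = 5.

5 generations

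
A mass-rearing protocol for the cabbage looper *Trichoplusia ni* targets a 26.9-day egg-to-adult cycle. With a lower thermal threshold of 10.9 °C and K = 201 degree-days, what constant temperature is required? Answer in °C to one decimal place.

Required daily accumulation = 201 / 26.9 = 7.472 DD/day.
T = T_base + 7.472 = 10.9 + 7.472 = 18.372 ≈ 18.4 °C.

18.4 °C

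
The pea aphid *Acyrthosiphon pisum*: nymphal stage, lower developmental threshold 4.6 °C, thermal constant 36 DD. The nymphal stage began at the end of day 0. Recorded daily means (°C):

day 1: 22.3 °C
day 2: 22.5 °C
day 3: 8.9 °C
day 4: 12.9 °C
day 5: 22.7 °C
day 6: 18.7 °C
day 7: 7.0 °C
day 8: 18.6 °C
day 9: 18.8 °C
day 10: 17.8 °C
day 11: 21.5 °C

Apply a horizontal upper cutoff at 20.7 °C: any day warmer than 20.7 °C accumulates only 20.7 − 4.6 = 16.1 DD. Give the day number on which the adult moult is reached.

day 3

Daily DD above 4.6 °C (capped at 16.1): 16.1, 16.1, 4.3, 8.3, 16.1, 14.1, 2.4, 14.0, 14.2, 13.2, 16.1.
Cumulative: 16.1, 32.2, 36.5, 44.8, 60.9, 75.0, 77.4, 91.4, 105.6, 118.8, 134.9.
The total first reaches 36 DD on day 3.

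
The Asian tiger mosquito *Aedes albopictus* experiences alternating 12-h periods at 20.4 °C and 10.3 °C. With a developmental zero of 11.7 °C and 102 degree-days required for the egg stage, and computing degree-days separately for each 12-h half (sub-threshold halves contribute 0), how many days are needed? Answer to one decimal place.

Day half: max(0, 20.4 − 11.7) × 0.5 = 8.7 × 0.5 = 4.35 DD.
Night half: max(0, 10.3 − 11.7) × 0.5 = 0.0 × 0.5 = 0.00 DD.
Per 24 h: 4.35 DD/day.
Duration = 102 / 4.35 = 23.448 ≈ 23.4 days.

23.4 days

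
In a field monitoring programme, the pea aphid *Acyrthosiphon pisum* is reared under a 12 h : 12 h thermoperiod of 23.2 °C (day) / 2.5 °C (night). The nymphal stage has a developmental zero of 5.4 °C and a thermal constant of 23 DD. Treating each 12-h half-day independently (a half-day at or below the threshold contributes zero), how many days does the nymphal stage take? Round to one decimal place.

Day half: max(0, 23.2 − 5.4) × 0.5 = 17.8 × 0.5 = 8.90 DD.
Night half: max(0, 2.5 − 5.4) × 0.5 = 0.0 × 0.5 = 0.00 DD.
Per 24 h: 8.90 DD/day.
Duration = 23 / 8.90 = 2.584 ≈ 2.6 days.

2.6 days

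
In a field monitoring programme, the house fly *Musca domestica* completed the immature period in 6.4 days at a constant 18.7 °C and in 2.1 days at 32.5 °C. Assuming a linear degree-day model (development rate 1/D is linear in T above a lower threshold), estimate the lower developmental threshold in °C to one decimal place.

Linear rate model ⇒ the product D·(T − T_b) is constant across temperatures.
6.4·(18.7 − T_b) = 2.1·(32.5 − T_b)
T_b = (6.4·18.7 − 2.1·32.5) / (6.4 − 2.1) = 51.43 / 4.3 = 11.960 °C ≈ 12.0 °C.

12.0 °C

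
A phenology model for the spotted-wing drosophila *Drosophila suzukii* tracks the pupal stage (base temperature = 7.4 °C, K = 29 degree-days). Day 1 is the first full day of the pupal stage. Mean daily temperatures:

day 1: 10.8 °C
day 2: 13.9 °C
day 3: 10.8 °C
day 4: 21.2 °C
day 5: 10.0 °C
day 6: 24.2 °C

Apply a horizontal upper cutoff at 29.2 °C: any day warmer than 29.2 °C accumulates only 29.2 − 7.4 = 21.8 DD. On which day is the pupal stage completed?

day 5

Daily DD above 7.4 °C (capped at 21.8): 3.4, 6.5, 3.4, 13.8, 2.6, 16.8.
Cumulative: 3.4, 9.9, 13.3, 27.1, 29.7, 46.5.
The total first reaches 29 DD on day 5.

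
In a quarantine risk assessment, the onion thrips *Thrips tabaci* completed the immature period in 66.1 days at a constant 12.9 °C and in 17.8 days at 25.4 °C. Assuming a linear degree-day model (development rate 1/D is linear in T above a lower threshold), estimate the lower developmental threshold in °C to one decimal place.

8.3 °C

Under the model K = D·(T − T_b), so D₁·(T₁ − T_b) = D₂·(T₂ − T_b).
66.1·(12.9 − T_b) = 17.8·(25.4 − T_b)
T_b = (66.1·12.9 − 17.8·25.4) / (66.1 − 17.8) = 400.57 / 48.3 = 8.293 °C ≈ 8.3 °C.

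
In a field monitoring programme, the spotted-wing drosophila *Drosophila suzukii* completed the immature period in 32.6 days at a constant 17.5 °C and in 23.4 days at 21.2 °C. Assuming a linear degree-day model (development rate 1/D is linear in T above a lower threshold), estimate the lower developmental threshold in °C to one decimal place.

8.1 °C

Equal thermal constants: D₁(T₁ − T_b) = D₂(T₂ − T_b).
32.6·(17.5 − T_b) = 23.4·(21.2 − T_b)
T_b = (32.6·17.5 − 23.4·21.2) / (32.6 − 23.4) = 74.42 / 9.2 = 8.089 °C ≈ 8.1 °C.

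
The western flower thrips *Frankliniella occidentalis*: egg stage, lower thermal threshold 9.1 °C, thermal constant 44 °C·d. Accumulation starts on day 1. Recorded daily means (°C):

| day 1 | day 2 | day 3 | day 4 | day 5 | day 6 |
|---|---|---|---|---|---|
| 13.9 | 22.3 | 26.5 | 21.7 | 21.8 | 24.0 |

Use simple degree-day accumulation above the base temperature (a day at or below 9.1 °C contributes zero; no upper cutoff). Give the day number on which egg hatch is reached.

Daily DD above 9.1 °C: 4.8, 13.2, 17.4, 12.6, 12.7, 14.9.
Cumulative: 4.8, 18.0, 35.4, 48.0, 60.7, 75.6.
The total first reaches 44 DD on day 4.

day 4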